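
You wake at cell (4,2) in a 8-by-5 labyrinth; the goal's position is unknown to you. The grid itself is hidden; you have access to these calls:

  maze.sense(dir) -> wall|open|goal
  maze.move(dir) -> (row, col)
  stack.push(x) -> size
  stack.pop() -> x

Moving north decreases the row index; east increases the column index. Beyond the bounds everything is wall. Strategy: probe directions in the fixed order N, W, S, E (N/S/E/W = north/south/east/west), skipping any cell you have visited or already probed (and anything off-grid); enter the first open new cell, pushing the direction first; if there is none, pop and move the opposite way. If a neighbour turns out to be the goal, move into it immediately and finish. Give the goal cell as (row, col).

Now I run sense passing dir: north, which returns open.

I run push passing x: north, : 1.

Calling move passing dir: north, giving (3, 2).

Calling sense passing dir: north, and observe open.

Invoking push passing x: north, yielding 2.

Invoking move passing dir: north, which returns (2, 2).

I call sense passing dir: north, — result: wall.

Now I run sense passing dir: west, yielding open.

I call push passing x: west, → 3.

Next I call move passing dir: west, and see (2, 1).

Invoking sense passing dir: north, which returns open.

Using push passing x: north, which returns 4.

Using move passing dir: north, giving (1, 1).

Invoking sense passing dir: north, giving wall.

Now I run sense passing dir: west, and get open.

I use push passing x: west, yielding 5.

Calling move passing dir: west, and get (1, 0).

I call sense passing dir: north, giving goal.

I call move passing dir: north, : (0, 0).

Answer: (0, 0)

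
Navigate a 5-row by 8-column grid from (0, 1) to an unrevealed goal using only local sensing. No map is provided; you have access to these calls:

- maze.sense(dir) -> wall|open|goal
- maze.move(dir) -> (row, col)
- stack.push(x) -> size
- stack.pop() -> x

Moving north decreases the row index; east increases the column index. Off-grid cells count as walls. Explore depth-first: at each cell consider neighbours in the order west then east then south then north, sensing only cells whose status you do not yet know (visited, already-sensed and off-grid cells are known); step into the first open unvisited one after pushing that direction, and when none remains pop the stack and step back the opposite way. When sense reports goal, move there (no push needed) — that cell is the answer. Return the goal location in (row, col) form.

$ sense dir→west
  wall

$ sense dir→east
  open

$ push x→east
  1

$ move dir→east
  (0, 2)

$ sense dir→east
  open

$ push x→east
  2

$ move dir→east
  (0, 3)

$ sense dir→east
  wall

$ sense dir→south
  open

$ push x→south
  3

$ move dir→south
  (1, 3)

$ sense dir→west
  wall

$ sense dir→east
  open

$ push x→east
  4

$ move dir→east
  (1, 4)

$ sense dir→east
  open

$ push x→east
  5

$ move dir→east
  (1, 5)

$ sense dir→east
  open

$ push x→east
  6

$ move dir→east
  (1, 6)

$ sense dir→east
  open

$ push x→east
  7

$ move dir→east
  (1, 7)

$ sense dir→south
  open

$ push x→south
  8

$ move dir→south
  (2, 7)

$ sense dir→west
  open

$ push x→west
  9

$ move dir→west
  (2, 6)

$ sense dir→west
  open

$ push x→west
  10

$ move dir→west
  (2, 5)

$ sense dir→west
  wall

$ sense dir→south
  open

$ push x→south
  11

$ move dir→south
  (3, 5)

$ sense dir→west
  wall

$ sense dir→east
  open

$ push x→east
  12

$ move dir→east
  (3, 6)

$ sense dir→east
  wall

$ sense dir→south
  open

$ push x→south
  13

$ move dir→south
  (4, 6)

$ sense dir→west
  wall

$ sense dir→east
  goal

$ move dir→east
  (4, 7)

Answer: (4, 7)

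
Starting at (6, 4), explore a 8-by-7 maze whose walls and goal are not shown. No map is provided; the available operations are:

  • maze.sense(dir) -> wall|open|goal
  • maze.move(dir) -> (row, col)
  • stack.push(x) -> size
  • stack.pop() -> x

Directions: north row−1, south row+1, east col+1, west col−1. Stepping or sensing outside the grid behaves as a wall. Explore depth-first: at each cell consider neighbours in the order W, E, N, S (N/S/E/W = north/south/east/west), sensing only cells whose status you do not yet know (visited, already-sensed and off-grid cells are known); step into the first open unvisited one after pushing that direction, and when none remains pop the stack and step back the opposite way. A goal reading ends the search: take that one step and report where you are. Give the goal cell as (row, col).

Act: maze.sense[dir: west]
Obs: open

Act: stack.push[x: west]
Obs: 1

Act: maze.move[dir: west]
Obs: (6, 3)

Act: maze.sense[dir: west]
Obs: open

Act: stack.push[x: west]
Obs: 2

Act: maze.move[dir: west]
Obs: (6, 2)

Act: maze.sense[dir: west]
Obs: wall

Act: maze.sense[dir: north]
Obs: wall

Act: maze.sense[dir: south]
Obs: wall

Act: stack.pop[]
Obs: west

Act: maze.move[dir: east]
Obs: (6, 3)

Act: maze.sense[dir: north]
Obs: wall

Act: maze.sense[dir: south]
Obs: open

Act: stack.push[x: south]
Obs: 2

Act: maze.move[dir: south]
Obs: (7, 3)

Act: maze.sense[dir: east]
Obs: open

Act: stack.push[x: east]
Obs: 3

Act: maze.move[dir: east]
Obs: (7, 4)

Act: maze.sense[dir: east]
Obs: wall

Act: stack.pop[]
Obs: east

Act: maze.move[dir: west]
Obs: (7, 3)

Act: stack.pop[]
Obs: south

Act: maze.move[dir: north]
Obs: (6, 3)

Act: stack.pop[]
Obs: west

Act: maze.move[dir: east]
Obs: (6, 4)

Act: maze.sense[dir: east]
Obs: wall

Act: maze.sense[dir: north]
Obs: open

Act: stack.push[x: north]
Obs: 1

Act: maze.move[dir: north]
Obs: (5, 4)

Act: maze.sense[dir: east]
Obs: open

Act: stack.push[x: east]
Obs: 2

Act: maze.move[dir: east]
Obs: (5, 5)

Act: maze.sense[dir: east]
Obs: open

Act: stack.push[x: east]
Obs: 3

Act: maze.move[dir: east]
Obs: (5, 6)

Act: maze.sense[dir: north]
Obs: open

Act: stack.push[x: north]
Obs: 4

Act: maze.move[dir: north]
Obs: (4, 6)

Act: maze.sense[dir: west]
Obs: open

Act: stack.push[x: west]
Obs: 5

Act: maze.move[dir: west]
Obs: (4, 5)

Act: maze.sense[dir: west]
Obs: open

Act: stack.push[x: west]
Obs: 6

Act: maze.move[dir: west]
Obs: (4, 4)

Act: maze.sense[dir: west]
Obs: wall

Act: maze.sense[dir: north]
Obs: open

Act: stack.push[x: north]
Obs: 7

Act: maze.move[dir: north]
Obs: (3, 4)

Act: maze.sense[dir: west]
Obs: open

Act: stack.push[x: west]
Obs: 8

Act: maze.move[dir: west]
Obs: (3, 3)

Act: maze.sense[dir: west]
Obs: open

Act: stack.push[x: west]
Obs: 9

Act: maze.move[dir: west]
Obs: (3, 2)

Act: maze.sense[dir: west]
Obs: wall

Act: maze.sense[dir: north]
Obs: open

Act: stack.push[x: north]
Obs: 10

Act: maze.move[dir: north]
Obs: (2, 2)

Act: maze.sense[dir: west]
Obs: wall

Act: maze.sense[dir: east]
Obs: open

Act: stack.push[x: east]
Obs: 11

Act: maze.move[dir: east]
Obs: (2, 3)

Act: maze.sense[dir: east]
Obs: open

Act: stack.push[x: east]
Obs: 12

Act: maze.move[dir: east]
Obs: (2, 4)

Act: maze.sense[dir: east]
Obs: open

Act: stack.push[x: east]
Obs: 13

Act: maze.move[dir: east]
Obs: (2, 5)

Act: maze.sense[dir: east]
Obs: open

Act: stack.push[x: east]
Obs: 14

Act: maze.move[dir: east]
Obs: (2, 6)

Act: maze.sense[dir: north]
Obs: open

Act: stack.push[x: north]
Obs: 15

Act: maze.move[dir: north]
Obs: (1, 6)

Act: maze.sense[dir: west]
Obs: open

Act: stack.push[x: west]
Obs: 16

Act: maze.move[dir: west]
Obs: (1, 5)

Act: maze.sense[dir: west]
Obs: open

Act: stack.push[x: west]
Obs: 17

Act: maze.move[dir: west]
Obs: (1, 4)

Act: maze.sense[dir: west]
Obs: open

Act: stack.push[x: west]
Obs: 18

Act: maze.move[dir: west]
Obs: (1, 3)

Act: maze.sense[dir: west]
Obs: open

Act: stack.push[x: west]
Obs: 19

Act: maze.move[dir: west]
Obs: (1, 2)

Act: maze.sense[dir: west]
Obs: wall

Act: maze.sense[dir: north]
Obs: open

Act: stack.push[x: north]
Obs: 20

Act: maze.move[dir: north]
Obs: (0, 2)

Act: maze.sense[dir: west]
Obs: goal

Act: maze.move[dir: west]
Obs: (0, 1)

Answer: (0, 1)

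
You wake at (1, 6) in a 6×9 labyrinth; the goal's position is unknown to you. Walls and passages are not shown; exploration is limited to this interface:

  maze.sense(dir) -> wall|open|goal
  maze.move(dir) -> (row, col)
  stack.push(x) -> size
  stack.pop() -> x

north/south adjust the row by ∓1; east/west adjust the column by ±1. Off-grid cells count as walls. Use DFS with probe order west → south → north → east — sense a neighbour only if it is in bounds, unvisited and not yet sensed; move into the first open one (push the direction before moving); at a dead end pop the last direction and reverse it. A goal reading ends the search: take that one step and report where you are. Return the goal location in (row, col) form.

Action: sense[dir=west]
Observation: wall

Action: sense[dir=south]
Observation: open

Action: push[x=south]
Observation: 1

Action: move[dir=south]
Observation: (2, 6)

Action: sense[dir=west]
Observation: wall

Action: sense[dir=south]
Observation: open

Action: push[x=south]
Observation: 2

Action: move[dir=south]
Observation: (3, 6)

Action: sense[dir=west]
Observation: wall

Action: sense[dir=south]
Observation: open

Action: push[x=south]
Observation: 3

Action: move[dir=south]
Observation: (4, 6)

Action: sense[dir=west]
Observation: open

Action: push[x=west]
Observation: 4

Action: move[dir=west]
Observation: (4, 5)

Action: sense[dir=west]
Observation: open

Action: push[x=west]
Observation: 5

Action: move[dir=west]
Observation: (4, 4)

Action: sense[dir=west]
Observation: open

Action: push[x=west]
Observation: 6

Action: move[dir=west]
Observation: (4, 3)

Action: sense[dir=west]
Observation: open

Action: push[x=west]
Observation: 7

Action: move[dir=west]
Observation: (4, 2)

Action: sense[dir=west]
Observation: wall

Action: sense[dir=south]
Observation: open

Action: push[x=south]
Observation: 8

Action: move[dir=south]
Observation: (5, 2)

Action: sense[dir=west]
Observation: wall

Action: sense[dir=east]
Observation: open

Action: push[x=east]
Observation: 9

Action: move[dir=east]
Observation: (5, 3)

Action: sense[dir=east]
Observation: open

Action: push[x=east]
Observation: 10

Action: move[dir=east]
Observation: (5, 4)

Action: sense[dir=east]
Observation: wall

Action: pop[]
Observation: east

Action: move[dir=west]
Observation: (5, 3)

Action: pop[]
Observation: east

Action: move[dir=west]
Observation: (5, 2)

Action: pop[]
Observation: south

Action: move[dir=north]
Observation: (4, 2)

Action: sense[dir=north]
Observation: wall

Action: pop[]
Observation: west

Action: move[dir=east]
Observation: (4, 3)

Action: sense[dir=north]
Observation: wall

Action: pop[]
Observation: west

Action: move[dir=east]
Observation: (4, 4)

Action: sense[dir=north]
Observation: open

Action: push[x=north]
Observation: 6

Action: move[dir=north]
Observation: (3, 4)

Action: sense[dir=north]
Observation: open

Action: push[x=north]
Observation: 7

Action: move[dir=north]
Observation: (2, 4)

Action: sense[dir=west]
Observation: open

Action: push[x=west]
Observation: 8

Action: move[dir=west]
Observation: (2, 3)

Action: sense[dir=west]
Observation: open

Action: push[x=west]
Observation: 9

Action: move[dir=west]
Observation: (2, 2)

Action: sense[dir=west]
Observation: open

Action: push[x=west]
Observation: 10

Action: move[dir=west]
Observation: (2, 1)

Action: sense[dir=west]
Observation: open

Action: push[x=west]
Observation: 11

Action: move[dir=west]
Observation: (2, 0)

Action: sense[dir=south]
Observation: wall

Action: sense[dir=north]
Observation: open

Action: push[x=north]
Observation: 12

Action: move[dir=north]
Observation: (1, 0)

Action: sense[dir=north]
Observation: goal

Action: move[dir=north]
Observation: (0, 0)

Answer: (0, 0)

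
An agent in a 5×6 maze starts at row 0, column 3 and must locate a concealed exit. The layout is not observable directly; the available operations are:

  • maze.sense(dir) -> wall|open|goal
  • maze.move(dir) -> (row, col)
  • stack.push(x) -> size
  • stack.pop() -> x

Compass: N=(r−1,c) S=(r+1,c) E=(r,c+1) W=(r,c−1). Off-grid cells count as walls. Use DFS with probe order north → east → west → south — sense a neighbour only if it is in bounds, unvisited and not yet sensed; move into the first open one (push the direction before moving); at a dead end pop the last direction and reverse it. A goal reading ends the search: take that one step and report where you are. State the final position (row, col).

→ maze.sense(dir: east)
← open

→ stack.push(x: east)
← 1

→ maze.move(dir: east)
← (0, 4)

→ maze.sense(dir: east)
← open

→ stack.push(x: east)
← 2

→ maze.move(dir: east)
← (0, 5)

→ maze.sense(dir: south)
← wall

→ stack.pop()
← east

→ maze.move(dir: west)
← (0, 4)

→ maze.sense(dir: south)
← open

→ stack.push(x: south)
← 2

→ maze.move(dir: south)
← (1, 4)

→ maze.sense(dir: west)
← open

→ stack.push(x: west)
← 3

→ maze.move(dir: west)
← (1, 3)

→ maze.sense(dir: west)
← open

→ stack.push(x: west)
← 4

→ maze.move(dir: west)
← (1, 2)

→ maze.sense(dir: north)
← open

→ stack.push(x: north)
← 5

→ maze.move(dir: north)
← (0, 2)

→ maze.sense(dir: west)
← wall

→ stack.pop()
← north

→ maze.move(dir: south)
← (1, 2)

→ maze.sense(dir: west)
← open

→ stack.push(x: west)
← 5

→ maze.move(dir: west)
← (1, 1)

→ maze.sense(dir: west)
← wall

→ maze.sense(dir: south)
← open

→ stack.push(x: south)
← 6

→ maze.move(dir: south)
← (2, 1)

→ maze.sense(dir: east)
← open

→ stack.push(x: east)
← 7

→ maze.move(dir: east)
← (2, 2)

→ maze.sense(dir: east)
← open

→ stack.push(x: east)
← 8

→ maze.move(dir: east)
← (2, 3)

→ maze.sense(dir: east)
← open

→ stack.push(x: east)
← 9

→ maze.move(dir: east)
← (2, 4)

→ maze.sense(dir: east)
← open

→ stack.push(x: east)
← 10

→ maze.move(dir: east)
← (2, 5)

→ maze.sense(dir: south)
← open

→ stack.push(x: south)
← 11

→ maze.move(dir: south)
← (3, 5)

→ maze.sense(dir: west)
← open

→ stack.push(x: west)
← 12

→ maze.move(dir: west)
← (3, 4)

→ maze.sense(dir: west)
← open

→ stack.push(x: west)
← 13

→ maze.move(dir: west)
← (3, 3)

→ maze.sense(dir: west)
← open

→ stack.push(x: west)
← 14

→ maze.move(dir: west)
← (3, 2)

→ maze.sense(dir: west)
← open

→ stack.push(x: west)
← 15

→ maze.move(dir: west)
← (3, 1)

→ maze.sense(dir: west)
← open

→ stack.push(x: west)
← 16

→ maze.move(dir: west)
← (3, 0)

→ maze.sense(dir: north)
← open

→ stack.push(x: north)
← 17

→ maze.move(dir: north)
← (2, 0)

→ stack.pop()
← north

→ maze.move(dir: south)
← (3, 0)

→ maze.sense(dir: south)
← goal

→ maze.move(dir: south)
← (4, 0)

Answer: (4, 0)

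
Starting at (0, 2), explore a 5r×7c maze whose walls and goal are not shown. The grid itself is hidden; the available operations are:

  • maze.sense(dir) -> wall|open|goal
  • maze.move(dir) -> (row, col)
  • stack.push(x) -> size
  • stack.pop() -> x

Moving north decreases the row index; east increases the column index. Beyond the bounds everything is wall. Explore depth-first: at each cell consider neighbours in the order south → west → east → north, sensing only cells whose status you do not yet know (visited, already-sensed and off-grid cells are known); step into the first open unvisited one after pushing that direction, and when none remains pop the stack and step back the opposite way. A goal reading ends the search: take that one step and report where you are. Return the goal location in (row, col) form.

I invoke maze.sense with dir→south, and get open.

Now I run stack.push with x→south, : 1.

I use maze.move with dir→south, which returns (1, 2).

I use maze.sense with dir→south, and observe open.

Then stack.push with x→south, yielding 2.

Using maze.move with dir→south, and observe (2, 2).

I invoke maze.sense with dir→south, : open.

I try stack.push with x→south, yielding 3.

Then maze.move with dir→south, which returns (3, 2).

I use maze.sense with dir→south, yielding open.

Now I run stack.push with x→south, — result: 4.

I invoke maze.move with dir→south, — result: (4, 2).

I call maze.sense with dir→west, giving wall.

I invoke maze.sense with dir→east, : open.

I run stack.push with x→east, yielding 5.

I try maze.move with dir→east, and see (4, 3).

Using maze.sense with dir→east, : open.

Next I call stack.push with x→east, : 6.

Then maze.move with dir→east, — result: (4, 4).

I try maze.sense with dir→east, → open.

I use stack.push with x→east, and get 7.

Now I run maze.move with dir→east, yielding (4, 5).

I invoke maze.sense with dir→east, : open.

I invoke stack.push with x→east, yielding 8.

Then maze.move with dir→east, → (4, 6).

I use maze.sense with dir→north, and see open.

Now I run stack.push with x→north, — result: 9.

I use maze.move with dir→north, and observe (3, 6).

Using maze.sense with dir→west, which returns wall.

Invoking maze.sense with dir→north, and see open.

Now I run stack.push with x→north, giving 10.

I run maze.move with dir→north, → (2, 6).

Invoking maze.sense with dir→west, — result: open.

I invoke stack.push with x→west, and get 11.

I use maze.move with dir→west, → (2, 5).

Invoking maze.sense with dir→west, and observe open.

Next I call stack.push with x→west, giving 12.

I call maze.move with dir→west, — result: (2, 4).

I call maze.sense with dir→south, — result: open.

Then stack.push with x→south, and get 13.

Calling maze.move with dir→south, yielding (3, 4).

Calling maze.sense with dir→west, : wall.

I use stack.pop, and see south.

I invoke maze.move with dir→north, — result: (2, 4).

Using maze.sense with dir→west, giving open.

I run stack.push with x→west, and get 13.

Calling maze.move with dir→west, and observe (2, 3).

I call maze.sense with dir→north, which returns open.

Invoking stack.push with x→north, which returns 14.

I use maze.move with dir→north, → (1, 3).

Next I call maze.sense with dir→east, and observe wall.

Next I call maze.sense with dir→north, and observe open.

I call stack.push with x→north, → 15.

I try maze.move with dir→north, → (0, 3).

I try maze.sense with dir→east, : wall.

I invoke stack.pop, and see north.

I call maze.move with dir→south, and get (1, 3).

I call stack.pop, → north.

I invoke maze.move with dir→south, and observe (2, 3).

Next I call stack.pop(), which returns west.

I invoke maze.move with dir→east, and get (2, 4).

Then stack.pop(), : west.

Calling maze.move with dir→east, and observe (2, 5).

I invoke maze.sense with dir→north, : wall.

Next I call stack.pop(), → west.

I call maze.move with dir→east, — result: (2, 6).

Using maze.sense with dir→north, → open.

I invoke stack.push with x→north, : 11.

I call maze.move with dir→north, : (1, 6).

Then maze.sense with dir→north, and see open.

I invoke stack.push with x→north, and observe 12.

I invoke maze.move with dir→north, and see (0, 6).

I invoke maze.sense with dir→west, and observe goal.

I use maze.move with dir→west, and see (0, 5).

Answer: (0, 5)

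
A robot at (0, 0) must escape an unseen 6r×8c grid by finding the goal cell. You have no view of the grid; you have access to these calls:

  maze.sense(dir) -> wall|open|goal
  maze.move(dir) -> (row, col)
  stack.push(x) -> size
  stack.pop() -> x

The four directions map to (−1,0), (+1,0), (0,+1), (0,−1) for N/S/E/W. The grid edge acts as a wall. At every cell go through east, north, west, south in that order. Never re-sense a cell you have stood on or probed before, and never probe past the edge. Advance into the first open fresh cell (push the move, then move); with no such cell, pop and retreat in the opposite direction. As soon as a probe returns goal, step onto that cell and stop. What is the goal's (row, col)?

% 1. maze.sense(dir='east') -> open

% 2. stack.push(x='east') -> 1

% 3. maze.move(dir='east') -> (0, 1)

% 4. maze.sense(dir='east') -> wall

% 5. maze.sense(dir='south') -> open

% 6. stack.push(x='south') -> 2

% 7. maze.move(dir='south') -> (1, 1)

% 8. maze.sense(dir='east') -> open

% 9. stack.push(x='east') -> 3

% 10. maze.move(dir='east') -> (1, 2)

% 11. maze.sense(dir='east') -> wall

% 12. maze.sense(dir='south') -> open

% 13. stack.push(x='south') -> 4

% 14. maze.move(dir='south') -> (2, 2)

% 15. maze.sense(dir='east') -> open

% 16. stack.push(x='east') -> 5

% 17. maze.move(dir='east') -> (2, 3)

% 18. maze.sense(dir='east') -> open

% 19. stack.push(x='east') -> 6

% 20. maze.move(dir='east') -> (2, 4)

% 21. maze.sense(dir='east') -> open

% 22. stack.push(x='east') -> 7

% 23. maze.move(dir='east') -> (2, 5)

% 24. maze.sense(dir='east') -> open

% 25. stack.push(x='east') -> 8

% 26. maze.move(dir='east') -> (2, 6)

% 27. maze.sense(dir='east') -> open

% 28. stack.push(x='east') -> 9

% 29. maze.move(dir='east') -> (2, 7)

% 30. maze.sense(dir='north') -> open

% 31. stack.push(x='north') -> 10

% 32. maze.move(dir='north') -> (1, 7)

% 33. maze.sense(dir='north') -> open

% 34. stack.push(x='north') -> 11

% 35. maze.move(dir='north') -> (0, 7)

% 36. maze.sense(dir='west') -> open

% 37. stack.push(x='west') -> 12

% 38. maze.move(dir='west') -> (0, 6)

% 39. maze.sense(dir='west') -> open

% 40. stack.push(x='west') -> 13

% 41. maze.move(dir='west') -> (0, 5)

% 42. maze.sense(dir='west') -> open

% 43. stack.push(x='west') -> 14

% 44. maze.move(dir='west') -> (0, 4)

% 45. maze.sense(dir='west') -> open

% 46. stack.push(x='west') -> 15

% 47. maze.move(dir='west') -> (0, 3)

% 48. stack.pop() -> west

% 49. maze.move(dir='east') -> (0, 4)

% 50. maze.sense(dir='south') -> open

% 51. stack.push(x='south') -> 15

% 52. maze.move(dir='south') -> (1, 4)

% 53. maze.sense(dir='east') -> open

% 54. stack.push(x='east') -> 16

% 55. maze.move(dir='east') -> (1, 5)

% 56. maze.sense(dir='east') -> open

% 57. stack.push(x='east') -> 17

% 58. maze.move(dir='east') -> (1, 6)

% 59. stack.pop() -> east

% 60. maze.move(dir='west') -> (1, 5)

% 61. stack.pop() -> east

% 62. maze.move(dir='west') -> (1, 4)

% 63. stack.pop() -> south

% 64. maze.move(dir='north') -> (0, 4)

% 65. stack.pop() -> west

% 66. maze.move(dir='east') -> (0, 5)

% 67. stack.pop() -> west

% 68. maze.move(dir='east') -> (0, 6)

% 69. stack.pop() -> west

% 70. maze.move(dir='east') -> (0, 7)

% 71. stack.pop() -> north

% 72. maze.move(dir='south') -> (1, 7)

% 73. stack.pop() -> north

% 74. maze.move(dir='south') -> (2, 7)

% 75. maze.sense(dir='south') -> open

% 76. stack.push(x='south') -> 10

% 77. maze.move(dir='south') -> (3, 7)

% 78. maze.sense(dir='west') -> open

% 79. stack.push(x='west') -> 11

% 80. maze.move(dir='west') -> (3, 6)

% 81. maze.sense(dir='west') -> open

% 82. stack.push(x='west') -> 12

% 83. maze.move(dir='west') -> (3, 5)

% 84. maze.sense(dir='west') -> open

% 85. stack.push(x='west') -> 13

% 86. maze.move(dir='west') -> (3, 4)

% 87. maze.sense(dir='west') -> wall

% 88. maze.sense(dir='south') -> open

% 89. stack.push(x='south') -> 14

% 90. maze.move(dir='south') -> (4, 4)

% 91. maze.sense(dir='east') -> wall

% 92. maze.sense(dir='west') -> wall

% 93. maze.sense(dir='south') -> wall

% 94. stack.pop() -> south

% 95. maze.move(dir='north') -> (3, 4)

% 96. stack.pop() -> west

% 97. maze.move(dir='east') -> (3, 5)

% 98. stack.pop() -> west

% 99. maze.move(dir='east') -> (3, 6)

% 100. maze.sense(dir='south') -> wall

% 101. stack.pop() -> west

% 102. maze.move(dir='east') -> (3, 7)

% 103. maze.sense(dir='south') -> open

% 104. stack.push(x='south') -> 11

% 105. maze.move(dir='south') -> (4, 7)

% 106. maze.sense(dir='south') -> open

% 107. stack.push(x='south') -> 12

% 108. maze.move(dir='south') -> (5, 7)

% 109. maze.sense(dir='west') -> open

% 110. stack.push(x='west') -> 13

% 111. maze.move(dir='west') -> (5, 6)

% 112. maze.sense(dir='west') -> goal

% 113. maze.move(dir='west') -> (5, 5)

Answer: (5, 5)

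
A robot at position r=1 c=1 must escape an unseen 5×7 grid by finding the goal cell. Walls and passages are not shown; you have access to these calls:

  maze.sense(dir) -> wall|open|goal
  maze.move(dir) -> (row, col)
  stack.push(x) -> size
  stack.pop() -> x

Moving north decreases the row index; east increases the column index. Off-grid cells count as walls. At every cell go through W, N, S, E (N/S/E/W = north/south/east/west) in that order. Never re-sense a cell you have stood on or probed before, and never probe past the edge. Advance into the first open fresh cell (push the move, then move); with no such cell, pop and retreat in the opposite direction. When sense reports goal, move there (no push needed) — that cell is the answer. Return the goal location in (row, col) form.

[in] maze.sense dir='west'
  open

[in] stack.push x='west'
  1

[in] maze.move dir='west'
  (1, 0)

[in] maze.sense dir='north'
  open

[in] stack.push x='north'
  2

[in] maze.move dir='north'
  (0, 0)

[in] maze.sense dir='east'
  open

[in] stack.push x='east'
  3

[in] maze.move dir='east'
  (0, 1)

[in] maze.sense dir='east'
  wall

[in] stack.pop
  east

[in] maze.move dir='west'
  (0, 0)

[in] stack.pop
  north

[in] maze.move dir='south'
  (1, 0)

[in] maze.sense dir='south'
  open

[in] stack.push x='south'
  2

[in] maze.move dir='south'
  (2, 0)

[in] maze.sense dir='south'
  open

[in] stack.push x='south'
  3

[in] maze.move dir='south'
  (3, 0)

[in] maze.sense dir='south'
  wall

[in] maze.sense dir='east'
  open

[in] stack.push x='east'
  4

[in] maze.move dir='east'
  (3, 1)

[in] maze.sense dir='north'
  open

[in] stack.push x='north'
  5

[in] maze.move dir='north'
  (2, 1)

[in] maze.sense dir='east'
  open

[in] stack.push x='east'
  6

[in] maze.move dir='east'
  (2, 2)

[in] maze.sense dir='north'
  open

[in] stack.push x='north'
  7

[in] maze.move dir='north'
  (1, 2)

[in] maze.sense dir='east'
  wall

[in] stack.pop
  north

[in] maze.move dir='south'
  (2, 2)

[in] maze.sense dir='south'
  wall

[in] maze.sense dir='east'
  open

[in] stack.push x='east'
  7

[in] maze.move dir='east'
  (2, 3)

[in] maze.sense dir='south'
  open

[in] stack.push x='south'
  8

[in] maze.move dir='south'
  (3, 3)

[in] maze.sense dir='south'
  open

[in] stack.push x='south'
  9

[in] maze.move dir='south'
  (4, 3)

[in] maze.sense dir='west'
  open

[in] stack.push x='west'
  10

[in] maze.move dir='west'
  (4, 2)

[in] maze.sense dir='west'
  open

[in] stack.push x='west'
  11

[in] maze.move dir='west'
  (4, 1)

[in] stack.pop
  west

[in] maze.move dir='east'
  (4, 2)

[in] stack.pop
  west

[in] maze.move dir='east'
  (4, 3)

[in] maze.sense dir='east'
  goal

[in] maze.move dir='east'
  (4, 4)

Answer: (4, 4)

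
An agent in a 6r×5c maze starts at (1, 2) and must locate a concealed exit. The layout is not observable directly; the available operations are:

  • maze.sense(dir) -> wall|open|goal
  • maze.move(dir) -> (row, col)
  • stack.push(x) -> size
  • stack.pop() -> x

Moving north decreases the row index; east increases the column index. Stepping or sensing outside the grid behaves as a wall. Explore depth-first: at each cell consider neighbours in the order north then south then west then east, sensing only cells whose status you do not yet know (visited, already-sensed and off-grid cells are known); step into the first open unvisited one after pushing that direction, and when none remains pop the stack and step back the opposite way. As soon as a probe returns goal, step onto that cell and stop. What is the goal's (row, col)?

I invoke maze.sense on dir='north', — result: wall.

Using maze.sense on dir='south', and get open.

Using stack.push on x='south', and see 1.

Next I call maze.move on dir='south', → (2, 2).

I call maze.sense on dir='south', → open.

I invoke stack.push on x='south', and observe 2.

Using maze.move on dir='south', yielding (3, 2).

Now I run maze.sense on dir='south', yielding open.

Now I run stack.push on x='south', and get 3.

I invoke maze.move on dir='south', giving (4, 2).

Next I call maze.sense on dir='south', — result: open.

Next I call stack.push on x='south', yielding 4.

I try maze.move on dir='south', and get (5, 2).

I invoke maze.sense on dir='west', yielding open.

Next I call stack.push on x='west', : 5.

Then maze.move on dir='west', and observe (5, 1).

Then maze.sense on dir='north', and get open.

Then stack.push on x='north', → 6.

I try maze.move on dir='north', and observe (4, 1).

Calling maze.sense on dir='north', and see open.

I try stack.push on x='north', — result: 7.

I call maze.move on dir='north', → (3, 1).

I call maze.sense on dir='north', giving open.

I call stack.push on x='north', — result: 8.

Invoking maze.move on dir='north', and observe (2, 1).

Then maze.sense on dir='north', → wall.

I invoke maze.sense on dir='west', — result: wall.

Now I run stack.pop(), : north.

Invoking maze.move on dir='south', → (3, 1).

Next I call maze.sense on dir='west', yielding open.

I call stack.push on x='west', and get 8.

Now I run maze.move on dir='west', which returns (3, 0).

I use maze.sense on dir='south', which returns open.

Next I call stack.push on x='south', and get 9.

Invoking maze.move on dir='south', giving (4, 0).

Now I run maze.sense on dir='south', giving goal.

Then maze.move on dir='south', and observe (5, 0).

Answer: (5, 0)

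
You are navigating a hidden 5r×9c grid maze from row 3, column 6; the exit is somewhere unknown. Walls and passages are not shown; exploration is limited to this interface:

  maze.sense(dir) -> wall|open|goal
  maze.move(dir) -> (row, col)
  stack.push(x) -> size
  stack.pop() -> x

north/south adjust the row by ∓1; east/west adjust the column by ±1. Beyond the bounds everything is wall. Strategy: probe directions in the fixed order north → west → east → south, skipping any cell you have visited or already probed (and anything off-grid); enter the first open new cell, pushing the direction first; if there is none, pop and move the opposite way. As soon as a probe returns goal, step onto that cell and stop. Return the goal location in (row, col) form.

==> maze.sense(dir='north')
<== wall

==> maze.sense(dir='west')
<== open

==> stack.push(x='west')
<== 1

==> maze.move(dir='west')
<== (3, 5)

==> maze.sense(dir='north')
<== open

==> stack.push(x='north')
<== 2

==> maze.move(dir='north')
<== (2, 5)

==> maze.sense(dir='north')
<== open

==> stack.push(x='north')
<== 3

==> maze.move(dir='north')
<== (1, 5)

==> maze.sense(dir='north')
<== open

==> stack.push(x='north')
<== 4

==> maze.move(dir='north')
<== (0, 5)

==> maze.sense(dir='west')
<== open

==> stack.push(x='west')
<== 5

==> maze.move(dir='west')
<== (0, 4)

==> maze.sense(dir='west')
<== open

==> stack.push(x='west')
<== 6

==> maze.move(dir='west')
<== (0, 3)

==> maze.sense(dir='west')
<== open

==> stack.push(x='west')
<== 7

==> maze.move(dir='west')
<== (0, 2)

==> maze.sense(dir='west')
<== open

==> stack.push(x='west')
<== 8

==> maze.move(dir='west')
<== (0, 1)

==> maze.sense(dir='west')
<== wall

==> maze.sense(dir='south')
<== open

==> stack.push(x='south')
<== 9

==> maze.move(dir='south')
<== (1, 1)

==> maze.sense(dir='west')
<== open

==> stack.push(x='west')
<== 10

==> maze.move(dir='west')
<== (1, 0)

==> maze.sense(dir='south')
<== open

==> stack.push(x='south')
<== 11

==> maze.move(dir='south')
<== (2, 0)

==> maze.sense(dir='east')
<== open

==> stack.push(x='east')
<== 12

==> maze.move(dir='east')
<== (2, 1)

==> maze.sense(dir='east')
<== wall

==> maze.sense(dir='south')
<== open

==> stack.push(x='south')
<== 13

==> maze.move(dir='south')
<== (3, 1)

==> maze.sense(dir='west')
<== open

==> stack.push(x='west')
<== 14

==> maze.move(dir='west')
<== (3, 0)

==> maze.sense(dir='south')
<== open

==> stack.push(x='south')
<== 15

==> maze.move(dir='south')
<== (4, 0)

==> maze.sense(dir='east')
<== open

==> stack.push(x='east')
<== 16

==> maze.move(dir='east')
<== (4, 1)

==> maze.sense(dir='east')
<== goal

==> maze.move(dir='east')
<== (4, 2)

Answer: (4, 2)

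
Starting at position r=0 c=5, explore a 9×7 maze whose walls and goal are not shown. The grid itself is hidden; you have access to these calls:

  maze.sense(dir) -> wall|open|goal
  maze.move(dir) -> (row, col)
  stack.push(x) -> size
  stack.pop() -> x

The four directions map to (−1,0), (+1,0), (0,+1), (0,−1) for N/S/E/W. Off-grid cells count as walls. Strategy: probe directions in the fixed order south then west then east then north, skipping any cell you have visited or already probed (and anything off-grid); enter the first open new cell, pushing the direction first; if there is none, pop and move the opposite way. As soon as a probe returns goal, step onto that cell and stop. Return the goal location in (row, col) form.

Next I call maze.sense passing dir='south', yielding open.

Calling stack.push passing x='south', → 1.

Calling maze.move passing dir='south', giving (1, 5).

Invoking maze.sense passing dir='south', and get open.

Next I call stack.push passing x='south', — result: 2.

Calling maze.move passing dir='south', giving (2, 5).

I run maze.sense passing dir='south', giving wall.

I run maze.sense passing dir='west', and observe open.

I run stack.push passing x='west', and observe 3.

I try maze.move passing dir='west', → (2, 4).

I call maze.sense passing dir='south', and see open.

I use stack.push passing x='south', yielding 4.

Invoking maze.move passing dir='south', and observe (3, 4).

Invoking maze.sense passing dir='south', — result: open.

Next I call stack.push passing x='south', giving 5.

I call maze.move passing dir='south', and see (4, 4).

Using maze.sense passing dir='south', which returns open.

Calling stack.push passing x='south', and see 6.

I call maze.move passing dir='south', : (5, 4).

Next I call maze.sense passing dir='south', yielding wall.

I call maze.sense passing dir='west', — result: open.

Using stack.push passing x='west', and get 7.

I run maze.move passing dir='west', → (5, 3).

Now I run maze.sense passing dir='south', and get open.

I call stack.push passing x='south', and get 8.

I use maze.move passing dir='south', → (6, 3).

I run maze.sense passing dir='south', and observe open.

I invoke stack.push passing x='south', yielding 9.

Now I run maze.move passing dir='south', — result: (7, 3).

Invoking maze.sense passing dir='south', and observe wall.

Then maze.sense passing dir='west', and see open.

Calling stack.push passing x='west', which returns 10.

Using maze.move passing dir='west', — result: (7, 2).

I call maze.sense passing dir='south', yielding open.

Invoking stack.push passing x='south', → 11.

Using maze.move passing dir='south', and observe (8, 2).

Using maze.sense passing dir='west', → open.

I use stack.push passing x='west', yielding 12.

I invoke maze.move passing dir='west', — result: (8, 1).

Then maze.sense passing dir='west', giving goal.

Now I run maze.move passing dir='west', giving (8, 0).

Answer: (8, 0)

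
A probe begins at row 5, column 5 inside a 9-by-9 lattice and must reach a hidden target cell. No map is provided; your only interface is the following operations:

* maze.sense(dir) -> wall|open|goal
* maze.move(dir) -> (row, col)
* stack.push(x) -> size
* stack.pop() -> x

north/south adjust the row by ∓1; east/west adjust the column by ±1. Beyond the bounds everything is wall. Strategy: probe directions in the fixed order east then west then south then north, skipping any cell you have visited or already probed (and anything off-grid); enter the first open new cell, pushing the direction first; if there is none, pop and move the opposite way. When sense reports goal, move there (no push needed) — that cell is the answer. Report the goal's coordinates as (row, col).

Do: maze.sense[east]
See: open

Do: stack.push[east]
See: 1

Do: maze.move[east]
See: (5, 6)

Do: maze.sense[east]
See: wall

Do: maze.sense[south]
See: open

Do: stack.push[south]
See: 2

Do: maze.move[south]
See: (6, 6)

Do: maze.sense[east]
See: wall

Do: maze.sense[west]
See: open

Do: stack.push[west]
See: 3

Do: maze.move[west]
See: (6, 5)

Do: maze.sense[west]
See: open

Do: stack.push[west]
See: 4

Do: maze.move[west]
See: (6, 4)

Do: maze.sense[west]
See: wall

Do: maze.sense[south]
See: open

Do: stack.push[south]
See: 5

Do: maze.move[south]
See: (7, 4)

Do: maze.sense[east]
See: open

Do: stack.push[east]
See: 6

Do: maze.move[east]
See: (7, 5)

Do: maze.sense[east]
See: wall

Do: maze.sense[south]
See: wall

Do: stack.pop[]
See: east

Do: maze.move[west]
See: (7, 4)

Do: maze.sense[west]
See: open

Do: stack.push[west]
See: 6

Do: maze.move[west]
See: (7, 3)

Do: maze.sense[west]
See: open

Do: stack.push[west]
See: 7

Do: maze.move[west]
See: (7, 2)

Do: maze.sense[west]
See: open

Do: stack.push[west]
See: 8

Do: maze.move[west]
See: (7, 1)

Do: maze.sense[west]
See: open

Do: stack.push[west]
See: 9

Do: maze.move[west]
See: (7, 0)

Do: maze.sense[south]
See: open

Do: stack.push[south]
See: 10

Do: maze.move[south]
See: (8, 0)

Do: maze.sense[east]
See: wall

Do: stack.pop[]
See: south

Do: maze.move[north]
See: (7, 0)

Do: maze.sense[north]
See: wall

Do: stack.pop[]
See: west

Do: maze.move[east]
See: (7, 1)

Do: maze.sense[north]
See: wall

Do: stack.pop[]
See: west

Do: maze.move[east]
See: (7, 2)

Do: maze.sense[south]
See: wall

Do: maze.sense[north]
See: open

Do: stack.push[north]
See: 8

Do: maze.move[north]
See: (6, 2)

Do: maze.sense[north]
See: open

Do: stack.push[north]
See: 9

Do: maze.move[north]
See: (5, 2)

Do: maze.sense[east]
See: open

Do: stack.push[east]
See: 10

Do: maze.move[east]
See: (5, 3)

Do: maze.sense[east]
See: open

Do: stack.push[east]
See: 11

Do: maze.move[east]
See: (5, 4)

Do: maze.sense[north]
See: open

Do: stack.push[north]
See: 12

Do: maze.move[north]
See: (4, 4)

Do: maze.sense[east]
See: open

Do: stack.push[east]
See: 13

Do: maze.move[east]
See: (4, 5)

Do: maze.sense[east]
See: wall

Do: maze.sense[north]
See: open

Do: stack.push[north]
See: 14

Do: maze.move[north]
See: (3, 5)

Do: maze.sense[east]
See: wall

Do: maze.sense[west]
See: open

Do: stack.push[west]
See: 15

Do: maze.move[west]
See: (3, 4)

Do: maze.sense[west]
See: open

Do: stack.push[west]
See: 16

Do: maze.move[west]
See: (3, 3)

Do: maze.sense[west]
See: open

Do: stack.push[west]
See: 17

Do: maze.move[west]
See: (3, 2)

Do: maze.sense[west]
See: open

Do: stack.push[west]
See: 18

Do: maze.move[west]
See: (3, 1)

Do: maze.sense[west]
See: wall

Do: maze.sense[south]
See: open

Do: stack.push[south]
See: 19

Do: maze.move[south]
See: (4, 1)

Do: maze.sense[east]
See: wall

Do: maze.sense[west]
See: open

Do: stack.push[west]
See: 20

Do: maze.move[west]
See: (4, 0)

Do: maze.sense[south]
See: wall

Do: stack.pop[]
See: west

Do: maze.move[east]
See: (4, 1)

Do: maze.sense[south]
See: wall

Do: stack.pop[]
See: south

Do: maze.move[north]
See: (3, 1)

Do: maze.sense[north]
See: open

Do: stack.push[north]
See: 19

Do: maze.move[north]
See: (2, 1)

Do: maze.sense[east]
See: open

Do: stack.push[east]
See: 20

Do: maze.move[east]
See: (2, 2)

Do: maze.sense[east]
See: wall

Do: maze.sense[north]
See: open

Do: stack.push[north]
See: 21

Do: maze.move[north]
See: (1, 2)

Do: maze.sense[east]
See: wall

Do: maze.sense[west]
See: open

Do: stack.push[west]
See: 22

Do: maze.move[west]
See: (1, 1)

Do: maze.sense[west]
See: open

Do: stack.push[west]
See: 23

Do: maze.move[west]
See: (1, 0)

Do: maze.sense[south]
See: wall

Do: maze.sense[north]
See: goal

Do: maze.move[north]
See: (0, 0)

Answer: (0, 0)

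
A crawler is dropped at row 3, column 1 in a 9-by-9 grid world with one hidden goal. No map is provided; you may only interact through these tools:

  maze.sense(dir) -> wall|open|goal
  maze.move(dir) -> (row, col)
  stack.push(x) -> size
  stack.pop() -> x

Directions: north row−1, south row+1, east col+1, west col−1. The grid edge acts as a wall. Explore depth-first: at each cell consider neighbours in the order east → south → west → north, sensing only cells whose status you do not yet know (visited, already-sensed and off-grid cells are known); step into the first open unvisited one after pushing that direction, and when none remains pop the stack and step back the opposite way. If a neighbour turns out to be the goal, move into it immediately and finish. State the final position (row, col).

CALL sense[dir→east]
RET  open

CALL push[x→east]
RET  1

CALL move[dir→east]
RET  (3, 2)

CALL sense[dir→east]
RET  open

CALL push[x→east]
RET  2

CALL move[dir→east]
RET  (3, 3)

CALL sense[dir→east]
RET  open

CALL push[x→east]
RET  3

CALL move[dir→east]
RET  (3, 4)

CALL sense[dir→east]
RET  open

CALL push[x→east]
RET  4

CALL move[dir→east]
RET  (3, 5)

CALL sense[dir→east]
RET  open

CALL push[x→east]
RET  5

CALL move[dir→east]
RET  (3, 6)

CALL sense[dir→east]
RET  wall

CALL sense[dir→south]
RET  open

CALL push[x→south]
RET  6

CALL move[dir→south]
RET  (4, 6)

CALL sense[dir→east]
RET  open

CALL push[x→east]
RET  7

CALL move[dir→east]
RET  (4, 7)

CALL sense[dir→east]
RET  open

CALL push[x→east]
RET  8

CALL move[dir→east]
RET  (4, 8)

CALL sense[dir→south]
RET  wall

CALL sense[dir→north]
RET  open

CALL push[x→north]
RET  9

CALL move[dir→north]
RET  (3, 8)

CALL sense[dir→north]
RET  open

CALL push[x→north]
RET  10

CALL move[dir→north]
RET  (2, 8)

CALL sense[dir→west]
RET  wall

CALL sense[dir→north]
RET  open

CALL push[x→north]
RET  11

CALL move[dir→north]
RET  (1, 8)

CALL sense[dir→west]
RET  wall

CALL sense[dir→north]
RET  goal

CALL move[dir→north]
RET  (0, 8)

Answer: (0, 8)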